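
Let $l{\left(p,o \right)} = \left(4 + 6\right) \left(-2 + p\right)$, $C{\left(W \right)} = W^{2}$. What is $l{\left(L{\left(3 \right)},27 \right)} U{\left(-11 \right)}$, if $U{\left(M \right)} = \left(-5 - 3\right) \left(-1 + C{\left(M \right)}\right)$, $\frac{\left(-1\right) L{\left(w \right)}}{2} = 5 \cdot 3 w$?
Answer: $883200$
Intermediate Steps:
$L{\left(w \right)} = - 30 w$ ($L{\left(w \right)} = - 2 \cdot 5 \cdot 3 w = - 2 \cdot 15 w = - 30 w$)
$U{\left(M \right)} = 8 - 8 M^{2}$ ($U{\left(M \right)} = \left(-5 - 3\right) \left(-1 + M^{2}\right) = - 8 \left(-1 + M^{2}\right) = 8 - 8 M^{2}$)
$l{\left(p,o \right)} = -20 + 10 p$ ($l{\left(p,o \right)} = 10 \left(-2 + p\right) = -20 + 10 p$)
$l{\left(L{\left(3 \right)},27 \right)} U{\left(-11 \right)} = \left(-20 + 10 \left(\left(-30\right) 3\right)\right) \left(8 - 8 \left(-11\right)^{2}\right) = \left(-20 + 10 \left(-90\right)\right) \left(8 - 968\right) = \left(-20 - 900\right) \left(8 - 968\right) = \left(-920\right) \left(-960\right) = 883200$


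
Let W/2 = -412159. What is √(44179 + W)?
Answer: I*√780139 ≈ 883.25*I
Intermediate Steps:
W = -824318 (W = 2*(-412159) = -824318)
√(44179 + W) = √(44179 - 824318) = √(-780139) = I*√780139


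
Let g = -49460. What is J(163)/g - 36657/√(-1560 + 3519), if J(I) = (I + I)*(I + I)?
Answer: -26569/12365 - 12219*√1959/653 ≈ -830.36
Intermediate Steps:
J(I) = 4*I² (J(I) = (2*I)*(2*I) = 4*I²)
J(163)/g - 36657/√(-1560 + 3519) = (4*163²)/(-49460) - 36657/√(-1560 + 3519) = (4*26569)*(-1/49460) - 36657*√1959/1959 = 106276*(-1/49460) - 12219*√1959/653 = -26569/12365 - 12219*√1959/653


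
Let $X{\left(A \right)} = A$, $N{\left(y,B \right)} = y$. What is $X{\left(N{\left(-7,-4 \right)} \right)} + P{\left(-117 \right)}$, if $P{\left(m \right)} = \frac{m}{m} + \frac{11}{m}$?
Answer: $- \frac{713}{117} \approx -6.094$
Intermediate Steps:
$P{\left(m \right)} = 1 + \frac{11}{m}$
$X{\left(N{\left(-7,-4 \right)} \right)} + P{\left(-117 \right)} = -7 + \frac{11 - 117}{-117} = -7 - - \frac{106}{117} = -7 + \frac{106}{117} = - \frac{713}{117}$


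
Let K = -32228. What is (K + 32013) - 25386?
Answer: -25601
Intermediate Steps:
(K + 32013) - 25386 = (-32228 + 32013) - 25386 = -215 - 25386 = -25601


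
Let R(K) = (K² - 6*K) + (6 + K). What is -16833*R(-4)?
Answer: -706986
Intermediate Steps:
R(K) = 6 + K² - 5*K
-16833*R(-4) = -16833*(6 + (-4)² - 5*(-4)) = -16833*(6 + 16 + 20) = -16833*42 = -706986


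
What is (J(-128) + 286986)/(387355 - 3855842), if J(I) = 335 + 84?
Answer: -287405/3468487 ≈ -0.082862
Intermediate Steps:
J(I) = 419
(J(-128) + 286986)/(387355 - 3855842) = (419 + 286986)/(387355 - 3855842) = 287405/(-3468487) = 287405*(-1/3468487) = -287405/3468487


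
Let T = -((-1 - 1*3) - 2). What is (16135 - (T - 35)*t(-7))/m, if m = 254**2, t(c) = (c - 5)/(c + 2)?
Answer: 81023/322580 ≈ 0.25117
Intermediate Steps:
t(c) = (-5 + c)/(2 + c)
m = 64516
T = 6 (T = -((-1 - 3) - 2) = -(-4 - 2) = -1*(-6) = 6)
(16135 - (T - 35)*t(-7))/m = (16135 - (6 - 35)*(-5 - 7)/(2 - 7))/64516 = (16135 - (-29)*-12/(-5))*(1/64516) = (16135 - (-29)*(-1/5*(-12)))*(1/64516) = (16135 - (-29)*12/5)*(1/64516) = (16135 - 1*(-348/5))*(1/64516) = (16135 + 348/5)*(1/64516) = (81023/5)*(1/64516) = 81023/322580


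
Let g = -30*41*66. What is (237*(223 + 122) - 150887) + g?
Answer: -150302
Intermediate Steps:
g = -81180 (g = -1230*66 = -81180)
(237*(223 + 122) - 150887) + g = (237*(223 + 122) - 150887) - 81180 = (237*345 - 150887) - 81180 = (81765 - 150887) - 81180 = -69122 - 81180 = -150302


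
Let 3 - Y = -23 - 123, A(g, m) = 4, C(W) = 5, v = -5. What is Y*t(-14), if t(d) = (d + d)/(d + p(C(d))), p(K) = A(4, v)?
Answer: 2086/5 ≈ 417.20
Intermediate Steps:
p(K) = 4
Y = 149 (Y = 3 - (-23 - 123) = 3 - 1*(-146) = 3 + 146 = 149)
t(d) = 2*d/(4 + d) (t(d) = (d + d)/(d + 4) = (2*d)/(4 + d) = 2*d/(4 + d))
Y*t(-14) = 149*(2*(-14)/(4 - 14)) = 149*(2*(-14)/(-10)) = 149*(2*(-14)*(-1/10)) = 149*(14/5) = 2086/5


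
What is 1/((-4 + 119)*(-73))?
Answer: -1/8395 ≈ -0.00011912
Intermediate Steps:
1/((-4 + 119)*(-73)) = 1/(115*(-73)) = 1/(-8395) = -1/8395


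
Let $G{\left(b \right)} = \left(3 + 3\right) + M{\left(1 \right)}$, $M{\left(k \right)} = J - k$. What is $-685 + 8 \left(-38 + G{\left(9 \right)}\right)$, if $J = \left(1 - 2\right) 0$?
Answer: $-949$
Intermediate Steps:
$J = 0$ ($J = \left(-1\right) 0 = 0$)
$M{\left(k \right)} = - k$ ($M{\left(k \right)} = 0 - k = - k$)
$G{\left(b \right)} = 5$ ($G{\left(b \right)} = \left(3 + 3\right) - 1 = 6 - 1 = 5$)
$-685 + 8 \left(-38 + G{\left(9 \right)}\right) = -685 + 8 \left(-38 + 5\right) = -685 + 8 \left(-33\right) = -685 - 264 = -949$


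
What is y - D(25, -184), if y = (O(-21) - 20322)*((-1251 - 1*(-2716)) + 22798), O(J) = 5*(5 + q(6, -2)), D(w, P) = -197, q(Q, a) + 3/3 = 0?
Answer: -492587229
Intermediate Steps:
q(Q, a) = -1 (q(Q, a) = -1 + 0 = -1)
O(J) = 20 (O(J) = 5*(5 - 1) = 5*4 = 20)
y = -492587426 (y = (20 - 20322)*((-1251 - 1*(-2716)) + 22798) = -20302*((-1251 + 2716) + 22798) = -20302*(1465 + 22798) = -20302*24263 = -492587426)
y - D(25, -184) = -492587426 - 1*(-197) = -492587426 + 197 = -492587229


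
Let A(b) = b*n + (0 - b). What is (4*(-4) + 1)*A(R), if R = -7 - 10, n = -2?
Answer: -765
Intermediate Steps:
R = -17
A(b) = -3*b (A(b) = b*(-2) + (0 - b) = -2*b - b = -3*b)
(4*(-4) + 1)*A(R) = (4*(-4) + 1)*(-3*(-17)) = (-16 + 1)*51 = -15*51 = -765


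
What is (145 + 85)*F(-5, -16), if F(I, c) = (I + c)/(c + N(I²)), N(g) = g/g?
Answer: 322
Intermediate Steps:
N(g) = 1
F(I, c) = (I + c)/(1 + c) (F(I, c) = (I + c)/(c + 1) = (I + c)/(1 + c))
(145 + 85)*F(-5, -16) = (145 + 85)*((-5 - 16)/(1 - 16)) = 230*(-21/(-15)) = 230*(-1/15*(-21)) = 230*(7/5) = 322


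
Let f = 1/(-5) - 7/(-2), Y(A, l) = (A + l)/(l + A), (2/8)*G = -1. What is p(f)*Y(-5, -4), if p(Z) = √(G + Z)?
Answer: I*√70/10 ≈ 0.83666*I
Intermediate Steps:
G = -4 (G = 4*(-1) = -4)
Y(A, l) = 1 (Y(A, l) = (A + l)/(A + l) = 1)
f = 33/10 (f = 1*(-⅕) - 7*(-½) = -⅕ + 7/2 = 33/10 ≈ 3.3000)
p(Z) = √(-4 + Z)
p(f)*Y(-5, -4) = √(-4 + 33/10)*1 = √(-7/10)*1 = (I*√70/10)*1 = I*√70/10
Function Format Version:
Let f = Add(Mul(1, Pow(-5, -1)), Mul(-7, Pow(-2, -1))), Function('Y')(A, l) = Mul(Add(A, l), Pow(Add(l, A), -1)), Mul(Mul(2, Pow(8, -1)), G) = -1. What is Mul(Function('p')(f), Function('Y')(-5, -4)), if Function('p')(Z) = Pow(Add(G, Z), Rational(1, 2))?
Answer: Mul(Rational(1, 10), I, Pow(70, Rational(1, 2))) ≈ Mul(0.83666, I)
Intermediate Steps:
G = -4 (G = Mul(4, -1) = -4)
Function('Y')(A, l) = 1 (Function('Y')(A, l) = Mul(Add(A, l), Pow(Add(A, l), -1)) = 1)
f = Rational(33, 10) (f = Add(Mul(1, Rational(-1, 5)), Mul(-7, Rational(-1, 2))) = Add(Rational(-1, 5), Rational(7, 2)) = Rational(33, 10) ≈ 3.3000)
Function('p')(Z) = Pow(Add(-4, Z), Rational(1, 2))
Mul(Function('p')(f), Function('Y')(-5, -4)) = Mul(Pow(Add(-4, Rational(33, 10)), Rational(1, 2)), 1) = Mul(Pow(Rational(-7, 10), Rational(1, 2)), 1) = Mul(Mul(Rational(1, 10), I, Pow(70, Rational(1, 2))), 1) = Mul(Rational(1, 10), I, Pow(70, Rational(1, 2)))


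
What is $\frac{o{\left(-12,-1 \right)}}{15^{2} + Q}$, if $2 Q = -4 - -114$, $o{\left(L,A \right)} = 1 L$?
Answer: $- \frac{3}{70} \approx -0.042857$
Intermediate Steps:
$o{\left(L,A \right)} = L$
$Q = 55$ ($Q = \frac{-4 - -114}{2} = \frac{-4 + 114}{2} = \frac{1}{2} \cdot 110 = 55$)
$\frac{o{\left(-12,-1 \right)}}{15^{2} + Q} = - \frac{12}{15^{2} + 55} = - \frac{12}{225 + 55} = - \frac{12}{280} = \left(-12\right) \frac{1}{280} = - \frac{3}{70}$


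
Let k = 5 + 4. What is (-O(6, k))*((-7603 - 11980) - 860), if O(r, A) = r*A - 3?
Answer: 1042593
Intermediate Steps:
k = 9
O(r, A) = -3 + A*r (O(r, A) = A*r - 3 = -3 + A*r)
(-O(6, k))*((-7603 - 11980) - 860) = (-(-3 + 9*6))*((-7603 - 11980) - 860) = (-(-3 + 54))*(-19583 - 860) = -1*51*(-20443) = -51*(-20443) = 1042593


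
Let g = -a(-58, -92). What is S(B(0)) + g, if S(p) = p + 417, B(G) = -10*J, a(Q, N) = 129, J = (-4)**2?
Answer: 128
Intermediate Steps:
J = 16
B(G) = -160 (B(G) = -10*16 = -160)
S(p) = 417 + p
g = -129 (g = -1*129 = -129)
S(B(0)) + g = (417 - 160) - 129 = 257 - 129 = 128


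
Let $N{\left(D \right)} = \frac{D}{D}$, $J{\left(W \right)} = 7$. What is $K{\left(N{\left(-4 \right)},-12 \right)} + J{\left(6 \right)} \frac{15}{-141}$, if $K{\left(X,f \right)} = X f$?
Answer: $- \frac{599}{47} \approx -12.745$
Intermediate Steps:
$N{\left(D \right)} = 1$
$K{\left(N{\left(-4 \right)},-12 \right)} + J{\left(6 \right)} \frac{15}{-141} = 1 \left(-12\right) + 7 \frac{15}{-141} = -12 + 7 \cdot 15 \left(- \frac{1}{141}\right) = -12 + 7 \left(- \frac{5}{47}\right) = -12 - \frac{35}{47} = - \frac{599}{47}$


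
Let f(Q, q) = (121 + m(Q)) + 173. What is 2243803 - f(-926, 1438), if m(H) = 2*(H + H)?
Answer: 2247213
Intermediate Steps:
m(H) = 4*H (m(H) = 2*(2*H) = 4*H)
f(Q, q) = 294 + 4*Q (f(Q, q) = (121 + 4*Q) + 173 = 294 + 4*Q)
2243803 - f(-926, 1438) = 2243803 - (294 + 4*(-926)) = 2243803 - (294 - 3704) = 2243803 - 1*(-3410) = 2243803 + 3410 = 2247213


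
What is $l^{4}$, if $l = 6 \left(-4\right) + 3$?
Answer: $194481$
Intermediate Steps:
$l = -21$ ($l = -24 + 3 = -21$)
$l^{4} = \left(-21\right)^{4} = 194481$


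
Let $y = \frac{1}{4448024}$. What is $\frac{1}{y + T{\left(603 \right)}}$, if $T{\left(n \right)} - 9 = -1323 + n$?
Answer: $- \frac{4448024}{3162545063} \approx -0.0014065$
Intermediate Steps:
$T{\left(n \right)} = -1314 + n$ ($T{\left(n \right)} = 9 + \left(-1323 + n\right) = -1314 + n$)
$y = \frac{1}{4448024} \approx 2.2482 \cdot 10^{-7}$
$\frac{1}{y + T{\left(603 \right)}} = \frac{1}{\frac{1}{4448024} + \left(-1314 + 603\right)} = \frac{1}{\frac{1}{4448024} - 711} = \frac{1}{- \frac{3162545063}{4448024}} = - \frac{4448024}{3162545063}$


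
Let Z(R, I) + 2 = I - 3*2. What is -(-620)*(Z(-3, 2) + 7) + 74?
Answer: 694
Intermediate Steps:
Z(R, I) = -8 + I (Z(R, I) = -2 + (I - 3*2) = -2 + (I - 6) = -2 + (-6 + I) = -8 + I)
-(-620)*(Z(-3, 2) + 7) + 74 = -(-620)*((-8 + 2) + 7) + 74 = -(-620)*(-6 + 7) + 74 = -(-620) + 74 = -155*(-4) + 74 = 620 + 74 = 694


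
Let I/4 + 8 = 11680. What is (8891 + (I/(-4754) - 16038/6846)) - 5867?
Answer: 8168573543/2712157 ≈ 3011.8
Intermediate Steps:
I = 46688 (I = -32 + 4*11680 = -32 + 46720 = 46688)
(8891 + (I/(-4754) - 16038/6846)) - 5867 = (8891 + (46688/(-4754) - 16038/6846)) - 5867 = (8891 + (46688*(-1/4754) - 16038*1/6846)) - 5867 = (8891 + (-23344/2377 - 2673/1141)) - 5867 = (8891 - 32989225/2712157) - 5867 = 24080798662/2712157 - 5867 = 8168573543/2712157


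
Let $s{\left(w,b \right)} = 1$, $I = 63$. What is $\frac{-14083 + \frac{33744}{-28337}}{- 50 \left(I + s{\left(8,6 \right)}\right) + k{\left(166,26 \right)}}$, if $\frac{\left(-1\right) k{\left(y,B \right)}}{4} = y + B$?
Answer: $\frac{399103715}{112441216} \approx 3.5494$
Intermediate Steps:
$k{\left(y,B \right)} = - 4 B - 4 y$ ($k{\left(y,B \right)} = - 4 \left(y + B\right) = - 4 \left(B + y\right) = - 4 B - 4 y$)
$\frac{-14083 + \frac{33744}{-28337}}{- 50 \left(I + s{\left(8,6 \right)}\right) + k{\left(166,26 \right)}} = \frac{-14083 + \frac{33744}{-28337}}{- 50 \left(63 + 1\right) - 768} = \frac{-14083 + 33744 \left(- \frac{1}{28337}\right)}{\left(-50\right) 64 - 768} = \frac{-14083 - \frac{33744}{28337}}{-3200 - 768} = - \frac{399103715}{28337 \left(-3968\right)} = \left(- \frac{399103715}{28337}\right) \left(- \frac{1}{3968}\right) = \frac{399103715}{112441216}$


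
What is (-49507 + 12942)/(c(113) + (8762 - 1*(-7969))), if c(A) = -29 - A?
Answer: -36565/16589 ≈ -2.2042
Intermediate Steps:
(-49507 + 12942)/(c(113) + (8762 - 1*(-7969))) = (-49507 + 12942)/((-29 - 1*113) + (8762 - 1*(-7969))) = -36565/((-29 - 113) + (8762 + 7969)) = -36565/(-142 + 16731) = -36565/16589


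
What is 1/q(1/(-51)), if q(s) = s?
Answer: -51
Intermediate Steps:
1/q(1/(-51)) = 1/(1/(-51)) = 1/(-1/51) = -51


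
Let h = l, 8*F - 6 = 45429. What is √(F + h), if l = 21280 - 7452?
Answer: √312118/4 ≈ 139.67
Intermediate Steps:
F = 45435/8 (F = ¾ + (⅛)*45429 = ¾ + 45429/8 = 45435/8 ≈ 5679.4)
l = 13828
h = 13828
√(F + h) = √(45435/8 + 13828) = √(156059/8) = √312118/4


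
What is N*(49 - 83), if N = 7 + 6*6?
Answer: -1462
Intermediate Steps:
N = 43 (N = 7 + 36 = 43)
N*(49 - 83) = 43*(49 - 83) = 43*(-34) = -1462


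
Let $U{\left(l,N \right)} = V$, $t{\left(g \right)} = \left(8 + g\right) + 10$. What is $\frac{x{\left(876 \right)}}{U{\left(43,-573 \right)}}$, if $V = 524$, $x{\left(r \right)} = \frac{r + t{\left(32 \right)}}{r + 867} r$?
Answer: $\frac{67598}{76111} \approx 0.88815$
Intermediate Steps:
$t{\left(g \right)} = 18 + g$
$x{\left(r \right)} = \frac{r \left(50 + r\right)}{867 + r}$ ($x{\left(r \right)} = \frac{r + \left(18 + 32\right)}{r + 867} r = \frac{r + 50}{867 + r} r = \frac{50 + r}{867 + r} r = \frac{r \left(50 + r\right)}{867 + r}$)
$U{\left(l,N \right)} = 524$
$\frac{x{\left(876 \right)}}{U{\left(43,-573 \right)}} = \frac{876 \frac{1}{867 + 876} \left(50 + 876\right)}{524} = 876 \cdot \frac{1}{1743} \cdot 926 \cdot \frac{1}{524} = \frac{270392}{581} \cdot \frac{1}{524} = \frac{67598}{76111}$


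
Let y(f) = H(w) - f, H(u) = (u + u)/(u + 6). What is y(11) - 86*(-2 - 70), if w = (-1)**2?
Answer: 43269/7 ≈ 6181.3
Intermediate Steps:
w = 1
H(u) = 2*u/(6 + u) (H(u) = (2*u)/(6 + u) = 2*u/(6 + u))
y(f) = 2/7 - f (y(f) = 2*1/(6 + 1) - f = 2*1/7 - f = 2*1*(1/7) - f = 2/7 - f)
y(11) - 86*(-2 - 70) = (2/7 - 1*11) - 86*(-2 - 70) = (2/7 - 11) - 86*(-72) = -75/7 + 6192 = 43269/7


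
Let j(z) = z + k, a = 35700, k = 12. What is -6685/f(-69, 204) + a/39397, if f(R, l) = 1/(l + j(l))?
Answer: -110614921200/39397 ≈ -2.8077e+6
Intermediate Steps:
j(z) = 12 + z (j(z) = z + 12 = 12 + z)
f(R, l) = 1/(12 + 2*l) (f(R, l) = 1/(l + (12 + l)) = 1/(12 + 2*l))
-6685/f(-69, 204) + a/39397 = -6685/(1/(2*(6 + 204))) + 35700/39397 = -6685/((½)/210) + 35700*(1/39397) = -6685/((½)*(1/210)) + 35700/39397 = -6685/1/420 + 35700/39397 = -6685*420 + 35700/39397 = -2807700 + 35700/39397 = -110614921200/39397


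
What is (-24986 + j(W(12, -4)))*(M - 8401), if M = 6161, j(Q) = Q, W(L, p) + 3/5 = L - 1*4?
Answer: 55952064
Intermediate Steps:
W(L, p) = -23/5 + L (W(L, p) = -⅗ + (L - 1*4) = -⅗ + (L - 4) = -⅗ + (-4 + L) = -23/5 + L)
(-24986 + j(W(12, -4)))*(M - 8401) = (-24986 + (-23/5 + 12))*(6161 - 8401) = (-24986 + 37/5)*(-2240) = -124893/5*(-2240) = 55952064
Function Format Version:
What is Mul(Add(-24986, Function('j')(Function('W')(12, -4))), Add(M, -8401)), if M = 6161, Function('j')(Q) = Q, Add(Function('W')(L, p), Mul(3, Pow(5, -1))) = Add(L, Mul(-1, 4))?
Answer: 55952064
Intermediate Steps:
Function('W')(L, p) = Add(Rational(-23, 5), L) (Function('W')(L, p) = Add(Rational(-3, 5), Add(L, Mul(-1, 4))) = Add(Rational(-3, 5), Add(L, -4)) = Add(Rational(-3, 5), Add(-4, L)) = Add(Rational(-23, 5), L))
Mul(Add(-24986, Function('j')(Function('W')(12, -4))), Add(M, -8401)) = Mul(Add(-24986, Add(Rational(-23, 5), 12)), Add(6161, -8401)) = Mul(Add(-24986, Rational(37, 5)), -2240) = Mul(Rational(-124893, 5), -2240) = 55952064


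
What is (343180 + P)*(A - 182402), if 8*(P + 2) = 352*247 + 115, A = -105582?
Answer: -101963723034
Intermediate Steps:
P = 87043/8 (P = -2 + (352*247 + 115)/8 = -2 + (86944 + 115)/8 = -2 + (1/8)*87059 = -2 + 87059/8 = 87043/8 ≈ 10880.)
(343180 + P)*(A - 182402) = (343180 + 87043/8)*(-105582 - 182402) = (2832483/8)*(-287984) = -101963723034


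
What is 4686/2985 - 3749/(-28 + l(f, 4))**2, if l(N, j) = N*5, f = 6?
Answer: -3724007/3980 ≈ -935.68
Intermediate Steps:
l(N, j) = 5*N
4686/2985 - 3749/(-28 + l(f, 4))**2 = 4686/2985 - 3749/(-28 + 5*6)**2 = 4686*(1/2985) - 3749/(-28 + 30)**2 = 1562/995 - 3749/(2**2) = 1562/995 - 3749/4 = -3724007/3980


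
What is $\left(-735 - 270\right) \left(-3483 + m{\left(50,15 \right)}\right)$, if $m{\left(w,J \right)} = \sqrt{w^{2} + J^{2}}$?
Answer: $3500415 - 5025 \sqrt{109} \approx 3.448 \cdot 10^{6}$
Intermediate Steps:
$m{\left(w,J \right)} = \sqrt{J^{2} + w^{2}}$
$\left(-735 - 270\right) \left(-3483 + m{\left(50,15 \right)}\right) = \left(-735 - 270\right) \left(-3483 + \sqrt{15^{2} + 50^{2}}\right) = - 1005 \left(-3483 + \sqrt{225 + 2500}\right) = - 1005 \left(-3483 + \sqrt{2725}\right) = - 1005 \left(-3483 + 5 \sqrt{109}\right) = 3500415 - 5025 \sqrt{109}$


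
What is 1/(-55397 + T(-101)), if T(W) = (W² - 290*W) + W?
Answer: -1/16007 ≈ -6.2473e-5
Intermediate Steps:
T(W) = W² - 289*W
1/(-55397 + T(-101)) = 1/(-55397 - 101*(-289 - 101)) = 1/(-55397 - 101*(-390)) = 1/(-55397 + 39390) = 1/(-16007) = -1/16007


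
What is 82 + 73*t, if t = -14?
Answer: -940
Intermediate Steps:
82 + 73*t = 82 + 73*(-14) = 82 - 1022 = -940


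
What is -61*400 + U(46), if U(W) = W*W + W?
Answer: -22238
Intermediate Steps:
U(W) = W + W² (U(W) = W² + W = W + W²)
-61*400 + U(46) = -61*400 + 46*(1 + 46) = -24400 + 46*47 = -24400 + 2162 = -22238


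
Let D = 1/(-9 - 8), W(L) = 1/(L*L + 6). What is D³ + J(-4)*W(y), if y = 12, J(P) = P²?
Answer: 39229/368475 ≈ 0.10646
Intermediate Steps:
W(L) = 1/(6 + L²) (W(L) = 1/(L² + 6) = 1/(6 + L²))
D = -1/17 (D = 1/(-17) = -1/17 ≈ -0.058824)
D³ + J(-4)*W(y) = (-1/17)³ + (-4)²/(6 + 12²) = -1/4913 + 16/(6 + 144) = -1/4913 + 16/150 = -1/4913 + 16*(1/150) = -1/4913 + 8/75 = 39229/368475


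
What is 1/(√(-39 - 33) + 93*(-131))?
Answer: -4061/49475187 - 2*I*√2/49475187 ≈ -8.2082e-5 - 5.7169e-8*I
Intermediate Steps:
1/(√(-39 - 33) + 93*(-131)) = 1/(√(-72) - 12183) = 1/(6*I*√2 - 12183) = 1/(-12183 + 6*I*√2)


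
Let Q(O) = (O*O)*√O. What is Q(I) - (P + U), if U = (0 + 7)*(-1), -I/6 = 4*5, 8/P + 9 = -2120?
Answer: 14911/2129 + 28800*I*√30 ≈ 7.0038 + 1.5774e+5*I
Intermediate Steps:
P = -8/2129 (P = 8/(-9 - 2120) = 8/(-2129) = 8*(-1/2129) = -8/2129 ≈ -0.0037576)
I = -120 (I = -24*5 = -6*20 = -120)
Q(O) = O^(5/2) (Q(O) = O²*√O = O^(5/2))
U = -7 (U = 7*(-1) = -7)
Q(I) - (P + U) = (-120)^(5/2) - (-8/2129 - 7) = 28800*I*√30 - 1*(-14911/2129) = 28800*I*√30 + 14911/2129 = 14911/2129 + 28800*I*√30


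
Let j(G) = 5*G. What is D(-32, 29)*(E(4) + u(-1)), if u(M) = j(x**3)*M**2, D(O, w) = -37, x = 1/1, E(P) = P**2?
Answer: -777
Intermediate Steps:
x = 1
u(M) = 5*M**2 (u(M) = (5*1**3)*M**2 = (5*1)*M**2 = 5*M**2)
D(-32, 29)*(E(4) + u(-1)) = -37*(4**2 + 5*(-1)**2) = -37*(16 + 5*1) = -37*(16 + 5) = -37*21 = -777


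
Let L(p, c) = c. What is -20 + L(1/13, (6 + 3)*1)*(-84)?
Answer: -776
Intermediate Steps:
-20 + L(1/13, (6 + 3)*1)*(-84) = -20 + ((6 + 3)*1)*(-84) = -20 + (9*1)*(-84) = -20 + 9*(-84) = -20 - 756 = -776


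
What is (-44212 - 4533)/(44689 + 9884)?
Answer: -48745/54573 ≈ -0.89321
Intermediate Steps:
(-44212 - 4533)/(44689 + 9884) = -48745/54573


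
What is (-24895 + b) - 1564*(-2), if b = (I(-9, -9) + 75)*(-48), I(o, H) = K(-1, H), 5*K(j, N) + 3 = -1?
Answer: -126643/5 ≈ -25329.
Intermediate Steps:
K(j, N) = -⅘ (K(j, N) = -⅗ + (⅕)*(-1) = -⅗ - ⅕ = -⅘)
I(o, H) = -⅘
b = -17808/5 (b = (-⅘ + 75)*(-48) = (371/5)*(-48) = -17808/5 ≈ -3561.6)
(-24895 + b) - 1564*(-2) = (-24895 - 17808/5) - 1564*(-2) = -142283/5 + 3128 = -126643/5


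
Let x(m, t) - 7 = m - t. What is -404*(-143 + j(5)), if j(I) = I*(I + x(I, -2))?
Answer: 19392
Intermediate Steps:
x(m, t) = 7 + m - t (x(m, t) = 7 + (m - t) = 7 + m - t)
j(I) = I*(9 + 2*I) (j(I) = I*(I + (7 + I - 1*(-2))) = I*(I + (7 + I + 2)) = I*(I + (9 + I)) = I*(9 + 2*I))
-404*(-143 + j(5)) = -404*(-143 + 5*(9 + 2*5)) = -404*(-143 + 5*(9 + 10)) = -404*(-143 + 5*19) = -404*(-143 + 95) = -404*(-48) = 19392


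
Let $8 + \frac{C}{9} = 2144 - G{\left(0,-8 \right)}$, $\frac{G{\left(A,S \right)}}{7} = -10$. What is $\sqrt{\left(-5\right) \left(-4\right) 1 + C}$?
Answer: $\sqrt{19874} \approx 140.98$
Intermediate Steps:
$G{\left(A,S \right)} = -70$ ($G{\left(A,S \right)} = 7 \left(-10\right) = -70$)
$C = 19854$ ($C = -72 + 9 \left(2144 - -70\right) = -72 + 9 \left(2144 + 70\right) = -72 + 9 \cdot 2214 = -72 + 19926 = 19854$)
$\sqrt{\left(-5\right) \left(-4\right) 1 + C} = \sqrt{\left(-5\right) \left(-4\right) 1 + 19854} = \sqrt{20 \cdot 1 + 19854} = \sqrt{20 + 19854} = \sqrt{19874}$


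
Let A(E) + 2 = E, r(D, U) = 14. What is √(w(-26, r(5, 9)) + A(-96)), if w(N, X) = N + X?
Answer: I*√110 ≈ 10.488*I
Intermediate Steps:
A(E) = -2 + E
√(w(-26, r(5, 9)) + A(-96)) = √((-26 + 14) + (-2 - 96)) = √(-12 - 98) = √(-110) = I*√110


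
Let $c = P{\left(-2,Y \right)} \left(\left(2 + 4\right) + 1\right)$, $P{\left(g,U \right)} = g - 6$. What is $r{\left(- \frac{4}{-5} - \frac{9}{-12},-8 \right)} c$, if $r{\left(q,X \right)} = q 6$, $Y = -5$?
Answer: $- \frac{2604}{5} \approx -520.8$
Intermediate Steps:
$r{\left(q,X \right)} = 6 q$
$P{\left(g,U \right)} = -6 + g$ ($P{\left(g,U \right)} = g - 6 = -6 + g$)
$c = -56$ ($c = \left(-6 - 2\right) \left(\left(2 + 4\right) + 1\right) = - 8 \left(6 + 1\right) = \left(-8\right) 7 = -56$)
$r{\left(- \frac{4}{-5} - \frac{9}{-12},-8 \right)} c = 6 \left(- \frac{4}{-5} - \frac{9}{-12}\right) \left(-56\right) = 6 \left(\left(-4\right) \left(- \frac{1}{5}\right) - - \frac{3}{4}\right) \left(-56\right) = 6 \left(\frac{4}{5} + \frac{3}{4}\right) \left(-56\right) = 6 \cdot \frac{31}{20} \left(-56\right) = \frac{93}{10} \left(-56\right) = - \frac{2604}{5}$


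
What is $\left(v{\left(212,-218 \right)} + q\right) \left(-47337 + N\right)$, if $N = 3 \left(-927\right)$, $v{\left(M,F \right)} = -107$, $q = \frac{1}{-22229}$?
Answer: $\frac{119205863472}{22229} \approx 5.3626 \cdot 10^{6}$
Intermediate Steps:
$q = - \frac{1}{22229} \approx -4.4986 \cdot 10^{-5}$
$N = -2781$
$\left(v{\left(212,-218 \right)} + q\right) \left(-47337 + N\right) = \left(-107 - \frac{1}{22229}\right) \left(-47337 - 2781\right) = \left(- \frac{2378504}{22229}\right) \left(-50118\right) = \frac{119205863472}{22229}$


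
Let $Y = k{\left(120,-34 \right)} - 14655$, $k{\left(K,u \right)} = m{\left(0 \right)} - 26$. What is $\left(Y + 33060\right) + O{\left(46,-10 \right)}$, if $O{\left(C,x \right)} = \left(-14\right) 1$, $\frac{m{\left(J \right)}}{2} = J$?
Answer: $18365$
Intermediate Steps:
$m{\left(J \right)} = 2 J$
$O{\left(C,x \right)} = -14$
$k{\left(K,u \right)} = -26$ ($k{\left(K,u \right)} = 2 \cdot 0 - 26 = 0 - 26 = -26$)
$Y = -14681$ ($Y = -26 - 14655 = -14681$)
$\left(Y + 33060\right) + O{\left(46,-10 \right)} = \left(-14681 + 33060\right) - 14 = 18379 - 14 = 18365$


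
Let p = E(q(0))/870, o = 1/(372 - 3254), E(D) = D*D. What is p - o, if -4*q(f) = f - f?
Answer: 1/2882 ≈ 0.00034698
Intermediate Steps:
q(f) = 0 (q(f) = -(f - f)/4 = -1/4*0 = 0)
E(D) = D**2
o = -1/2882 (o = 1/(-2882) = -1/2882 ≈ -0.00034698)
p = 0 (p = 0**2/870 = 0*(1/870) = 0)
p - o = 0 - 1*(-1/2882) = 0 + 1/2882 = 1/2882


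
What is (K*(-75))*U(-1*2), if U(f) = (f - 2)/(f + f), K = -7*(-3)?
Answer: -1575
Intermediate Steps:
K = 21
U(f) = (-2 + f)/(2*f) (U(f) = (-2 + f)/((2*f)) = (-2 + f)*(1/(2*f)) = (-2 + f)/(2*f))
(K*(-75))*U(-1*2) = (21*(-75))*((-2 - 1*2)/(2*((-1*2)))) = -1575*(-2 - 2)/(2*(-2)) = -1575*(-1)*(-4)/(2*2) = -1575*1 = -1575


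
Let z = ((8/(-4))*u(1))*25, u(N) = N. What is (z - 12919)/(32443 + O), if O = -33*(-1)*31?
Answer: -12969/33466 ≈ -0.38753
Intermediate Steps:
O = 1023 (O = 33*31 = 1023)
z = -50 (z = ((8/(-4))*1)*25 = ((8*(-¼))*1)*25 = -2*1*25 = -2*25 = -50)
(z - 12919)/(32443 + O) = (-50 - 12919)/(32443 + 1023) = -12969/33466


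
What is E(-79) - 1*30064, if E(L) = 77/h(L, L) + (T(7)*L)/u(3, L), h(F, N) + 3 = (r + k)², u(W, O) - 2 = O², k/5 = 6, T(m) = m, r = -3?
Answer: -4129167743/137346 ≈ -30064.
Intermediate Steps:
k = 30 (k = 5*6 = 30)
u(W, O) = 2 + O²
h(F, N) = 726 (h(F, N) = -3 + (-3 + 30)² = -3 + 27² = -3 + 729 = 726)
E(L) = 7/66 + 7*L/(2 + L²) (E(L) = 77/726 + (7*L)/(2 + L²) = 77*(1/726) + 7*L/(2 + L²) = 7/66 + 7*L/(2 + L²))
E(-79) - 1*30064 = 7*(2 + (-79)² + 66*(-79))/(66*(2 + (-79)²)) - 1*30064 = 7*(2 + 6241 - 5214)/(66*(2 + 6241)) - 30064 = (7/66)*1029/6243 - 30064 = (7/66)*(1/6243)*1029 - 30064 = 2401/137346 - 30064 = -4129167743/137346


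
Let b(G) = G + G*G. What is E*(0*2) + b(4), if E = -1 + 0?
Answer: 20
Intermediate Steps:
E = -1
b(G) = G + G²
E*(0*2) + b(4) = -0*2 + 4*(1 + 4) = -1*0 + 4*5 = 0 + 20 = 20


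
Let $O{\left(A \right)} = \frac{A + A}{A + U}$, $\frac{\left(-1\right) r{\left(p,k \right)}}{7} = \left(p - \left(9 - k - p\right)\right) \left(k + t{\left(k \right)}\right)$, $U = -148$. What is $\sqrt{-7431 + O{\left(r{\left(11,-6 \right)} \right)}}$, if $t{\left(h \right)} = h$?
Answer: $\frac{i \sqrt{22470690}}{55} \approx 86.188 i$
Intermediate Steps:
$r{\left(p,k \right)} = - 14 k \left(-9 + k + 2 p\right)$ ($r{\left(p,k \right)} = - 7 \left(p - \left(9 - k - p\right)\right) \left(k + k\right) = - 7 \left(p - \left(9 - k - p\right)\right) 2 k = - 7 \left(p + \left(-9 + k + p\right)\right) 2 k = - 7 \left(-9 + k + 2 p\right) 2 k = - 7 \cdot 2 k \left(-9 + k + 2 p\right) = - 14 k \left(-9 + k + 2 p\right)$)
$O{\left(A \right)} = \frac{2 A}{-148 + A}$ ($O{\left(A \right)} = \frac{A + A}{A - 148} = \frac{2 A}{-148 + A}$)
$\sqrt{-7431 + O{\left(r{\left(11,-6 \right)} \right)}} = \sqrt{-7431 + \frac{2 \cdot 14 \left(-6\right) \left(9 - -6 - 22\right)}{-148 + 14 \left(-6\right) \left(9 - -6 - 22\right)}} = \sqrt{-7431 + \frac{2 \cdot 14 \left(-6\right) \left(9 + 6 - 22\right)}{-148 + 14 \left(-6\right) \left(9 + 6 - 22\right)}} = \sqrt{-7431 + \frac{2 \cdot 14 \left(-6\right) \left(-7\right)}{-148 + 14 \left(-6\right) \left(-7\right)}} = \sqrt{-7431 + 2 \cdot 588 \frac{1}{-148 + 588}} = \sqrt{-7431 + 2 \cdot 588 \cdot \frac{1}{440}} = \sqrt{-7431 + \frac{147}{55}} = \sqrt{- \frac{408558}{55}} = \frac{i \sqrt{22470690}}{55}$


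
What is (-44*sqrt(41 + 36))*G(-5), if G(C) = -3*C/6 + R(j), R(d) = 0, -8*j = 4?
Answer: -110*sqrt(77) ≈ -965.25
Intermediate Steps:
j = -1/2 (j = -1/8*4 = -1/2 ≈ -0.50000)
G(C) = -C/2 (G(C) = -3*C/6 + 0 = -C/2 + 0 = -C/2)
(-44*sqrt(41 + 36))*G(-5) = (-44*sqrt(41 + 36))*(-1/2*(-5)) = -44*sqrt(77)*(5/2) = -110*sqrt(77)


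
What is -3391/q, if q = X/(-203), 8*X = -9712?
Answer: -688373/1214 ≈ -567.03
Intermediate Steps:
X = -1214 (X = (⅛)*(-9712) = -1214)
q = 1214/203 (q = -1214/(-203) = -1214*(-1/203) = 1214/203 ≈ 5.9803)
-3391/q = -3391/1214/203 = -3391*203/1214 = -688373/1214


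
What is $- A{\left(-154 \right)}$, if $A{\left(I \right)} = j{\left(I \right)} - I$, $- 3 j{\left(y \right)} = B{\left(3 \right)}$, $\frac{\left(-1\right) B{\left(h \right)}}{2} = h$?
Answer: $-156$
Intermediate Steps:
$B{\left(h \right)} = - 2 h$
$j{\left(y \right)} = 2$ ($j{\left(y \right)} = - \frac{\left(-2\right) 3}{3} = \left(- \frac{1}{3}\right) \left(-6\right) = 2$)
$A{\left(I \right)} = 2 - I$
$- A{\left(-154 \right)} = - (2 - -154) = - (2 + 154) = \left(-1\right) 156 = -156$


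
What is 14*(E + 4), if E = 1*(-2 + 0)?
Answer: 28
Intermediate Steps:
E = -2 (E = 1*(-2) = -2)
14*(E + 4) = 14*(-2 + 4) = 14*2 = 28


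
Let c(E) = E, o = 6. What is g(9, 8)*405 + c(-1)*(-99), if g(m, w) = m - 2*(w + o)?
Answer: -7596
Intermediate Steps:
g(m, w) = -12 + m - 2*w (g(m, w) = m - 2*(w + 6) = m - 2*(6 + w) = m + (-12 - 2*w) = -12 + m - 2*w)
g(9, 8)*405 + c(-1)*(-99) = (-12 + 9 - 2*8)*405 - 1*(-99) = (-12 + 9 - 16)*405 + 99 = -19*405 + 99 = -7695 + 99 = -7596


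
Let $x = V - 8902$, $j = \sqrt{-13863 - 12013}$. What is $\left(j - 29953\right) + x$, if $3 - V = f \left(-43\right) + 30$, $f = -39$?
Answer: $-40559 + 2 i \sqrt{6469} \approx -40559.0 + 160.86 i$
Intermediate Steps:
$V = -1704$ ($V = 3 - \left(\left(-39\right) \left(-43\right) + 30\right) = 3 - \left(1677 + 30\right) = 3 - 1707 = -1704$)
$j = 2 i \sqrt{6469}$ ($j = \sqrt{-25876} = 2 i \sqrt{6469} \approx 160.86 i$)
$x = -10606$ ($x = -1704 - 8902 = -10606$)
$\left(j - 29953\right) + x = \left(2 i \sqrt{6469} - 29953\right) - 10606 = \left(-29953 + 2 i \sqrt{6469}\right) - 10606 = -40559 + 2 i \sqrt{6469}$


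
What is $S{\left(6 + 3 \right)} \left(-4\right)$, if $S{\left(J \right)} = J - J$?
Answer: $0$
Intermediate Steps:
$S{\left(J \right)} = 0$
$S{\left(6 + 3 \right)} \left(-4\right) = 0 \left(-4\right) = 0$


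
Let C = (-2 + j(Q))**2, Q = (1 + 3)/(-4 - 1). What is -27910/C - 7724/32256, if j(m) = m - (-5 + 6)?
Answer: -5627353091/2911104 ≈ -1933.1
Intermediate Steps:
Q = -4/5 (Q = 4/(-5) = 4*(-1/5) = -4/5 ≈ -0.80000)
j(m) = -1 + m (j(m) = m - 1*1 = m - 1 = -1 + m)
C = 361/25 (C = (-2 + (-1 - 4/5))**2 = (-2 - 9/5)**2 = (-19/5)**2 = 361/25 ≈ 14.440)
-27910/C - 7724/32256 = -27910/361/25 - 7724/32256 = -27910*25/361 - 7724*1/32256 = -697750/361 - 1931/8064 = -5627353091/2911104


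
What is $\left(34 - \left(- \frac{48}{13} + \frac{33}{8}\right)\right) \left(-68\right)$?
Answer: $- \frac{59347}{26} \approx -2282.6$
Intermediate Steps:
$\left(34 - \left(- \frac{48}{13} + \frac{33}{8}\right)\right) \left(-68\right) = \left(34 - \frac{45}{104}\right) \left(-68\right) = \frac{3491}{104} \left(-68\right) = - \frac{59347}{26}$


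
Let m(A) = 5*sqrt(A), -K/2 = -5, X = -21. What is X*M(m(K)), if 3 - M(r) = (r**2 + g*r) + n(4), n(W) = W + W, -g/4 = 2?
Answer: 5355 - 840*sqrt(10) ≈ 2698.7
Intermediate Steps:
K = 10 (K = -2*(-5) = 10)
g = -8 (g = -4*2 = -8)
n(W) = 2*W
M(r) = -5 - r**2 + 8*r (M(r) = 3 - ((r**2 - 8*r) + 2*4) = 3 - ((r**2 - 8*r) + 8) = 3 - (8 + r**2 - 8*r) = 3 + (-8 - r**2 + 8*r) = -5 - r**2 + 8*r)
X*M(m(K)) = -21*(-5 - (5*sqrt(10))**2 + 8*(5*sqrt(10))) = -21*(-5 - 1*250 + 40*sqrt(10)) = -21*(-5 - 250 + 40*sqrt(10)) = -21*(-255 + 40*sqrt(10)) = 5355 - 840*sqrt(10)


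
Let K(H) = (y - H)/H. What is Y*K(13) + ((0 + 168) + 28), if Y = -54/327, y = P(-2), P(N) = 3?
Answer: 277912/1417 ≈ 196.13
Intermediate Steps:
y = 3
K(H) = (3 - H)/H
Y = -18/109 (Y = -54*1/327 = -18/109 ≈ -0.16514)
Y*K(13) + ((0 + 168) + 28) = -18*(3 - 1*13)/(109*13) + ((0 + 168) + 28) = -18*(3 - 13)/1417 + (168 + 28) = -18*(-10)/1417 + 196 = -18/109*(-10/13) + 196 = 180/1417 + 196 = 277912/1417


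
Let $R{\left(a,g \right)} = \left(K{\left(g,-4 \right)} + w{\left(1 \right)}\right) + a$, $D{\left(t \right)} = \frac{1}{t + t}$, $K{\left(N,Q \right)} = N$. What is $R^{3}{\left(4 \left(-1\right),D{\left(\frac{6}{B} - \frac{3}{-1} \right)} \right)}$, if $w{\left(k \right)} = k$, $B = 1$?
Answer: $- \frac{148877}{5832} \approx -25.528$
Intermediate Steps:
$D{\left(t \right)} = \frac{1}{2 t}$
$R{\left(a,g \right)} = 1 + a + g$ ($R{\left(a,g \right)} = \left(g + 1\right) + a = \left(1 + g\right) + a = 1 + a + g$)
$R^{3}{\left(4 \left(-1\right),D{\left(\frac{6}{B} - \frac{3}{-1} \right)} \right)} = \left(1 + 4 \left(-1\right) + \frac{1}{2 \left(\frac{6}{1} - \frac{3}{-1}\right)}\right)^{3} = \left(1 - 4 + \frac{1}{2 \left(6 \cdot 1 - -3\right)}\right)^{3} = \left(1 - 4 + \frac{1}{2 \left(6 + 3\right)}\right)^{3} = \left(1 - 4 + \frac{1}{2 \cdot 9}\right)^{3} = \left(1 - 4 + \frac{1}{2} \cdot \frac{1}{9}\right)^{3} = \left(1 - 4 + \frac{1}{18}\right)^{3} = \left(- \frac{53}{18}\right)^{3} = - \frac{148877}{5832}$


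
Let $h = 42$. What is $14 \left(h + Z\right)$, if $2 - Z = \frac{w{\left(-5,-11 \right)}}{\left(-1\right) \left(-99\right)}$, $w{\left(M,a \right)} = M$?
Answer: $\frac{61054}{99} \approx 616.71$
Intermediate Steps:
$Z = \frac{203}{99}$ ($Z = 2 - - \frac{5}{\left(-1\right) \left(-99\right)} = 2 - - \frac{5}{99} = 2 + \frac{5}{99} = \frac{203}{99} \approx 2.0505$)
$14 \left(h + Z\right) = 14 \left(42 + \frac{203}{99}\right) = 14 \cdot \frac{4361}{99} = \frac{61054}{99}$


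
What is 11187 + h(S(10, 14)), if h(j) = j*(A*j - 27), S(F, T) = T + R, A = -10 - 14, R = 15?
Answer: -9780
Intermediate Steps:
A = -24
S(F, T) = 15 + T (S(F, T) = T + 15 = 15 + T)
h(j) = j*(-27 - 24*j) (h(j) = j*(-24*j - 27) = j*(-27 - 24*j))
11187 + h(S(10, 14)) = 11187 - 3*(15 + 14)*(9 + 8*(15 + 14)) = 11187 - 3*29*(9 + 8*29) = 11187 - 3*29*(9 + 232) = 11187 - 3*29*241 = 11187 - 20967 = -9780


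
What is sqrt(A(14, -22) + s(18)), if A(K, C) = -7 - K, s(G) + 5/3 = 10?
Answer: I*sqrt(114)/3 ≈ 3.559*I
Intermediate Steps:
s(G) = 25/3 (s(G) = -5/3 + 10 = 25/3)
sqrt(A(14, -22) + s(18)) = sqrt((-7 - 1*14) + 25/3) = sqrt((-7 - 14) + 25/3) = sqrt(-21 + 25/3) = sqrt(-38/3) = I*sqrt(114)/3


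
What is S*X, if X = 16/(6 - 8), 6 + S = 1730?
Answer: -13792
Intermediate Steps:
S = 1724 (S = -6 + 1730 = 1724)
X = -8 (X = 16/(-2) = 16*(-1/2) = -8)
S*X = 1724*(-8) = -13792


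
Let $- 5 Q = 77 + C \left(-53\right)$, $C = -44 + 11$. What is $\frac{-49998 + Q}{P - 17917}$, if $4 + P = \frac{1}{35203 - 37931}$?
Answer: $\frac{686954048}{244442445} \approx 2.8103$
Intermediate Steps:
$C = -33$
$Q = - \frac{1826}{5}$ ($Q = - \frac{77 - -1749}{5} = - \frac{77 + 1749}{5} = \left(- \frac{1}{5}\right) 1826 = - \frac{1826}{5} \approx -365.2$)
$P = - \frac{10913}{2728}$ ($P = -4 + \frac{1}{35203 - 37931} = -4 + \frac{1}{-2728} = -4 - \frac{1}{2728} = - \frac{10913}{2728} \approx -4.0004$)
$\frac{-49998 + Q}{P - 17917} = \frac{-49998 - \frac{1826}{5}}{- \frac{10913}{2728} - 17917} = - \frac{251816}{5 \left(- \frac{48888489}{2728}\right)} = \left(- \frac{251816}{5}\right) \left(- \frac{2728}{48888489}\right) = \frac{686954048}{244442445}$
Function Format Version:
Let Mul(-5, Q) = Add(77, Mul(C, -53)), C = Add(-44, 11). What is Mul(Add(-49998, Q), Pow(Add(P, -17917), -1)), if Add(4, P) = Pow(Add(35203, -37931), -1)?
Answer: Rational(686954048, 244442445) ≈ 2.8103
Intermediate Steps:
C = -33
Q = Rational(-1826, 5) (Q = Mul(Rational(-1, 5), Add(77, Mul(-33, -53))) = Mul(Rational(-1, 5), Add(77, 1749)) = Mul(Rational(-1, 5), 1826) = Rational(-1826, 5) ≈ -365.20)
P = Rational(-10913, 2728) (P = Add(-4, Pow(Add(35203, -37931), -1)) = Add(-4, Pow(-2728, -1)) = Add(-4, Rational(-1, 2728)) = Rational(-10913, 2728) ≈ -4.0004)
Mul(Add(-49998, Q), Pow(Add(P, -17917), -1)) = Mul(Add(-49998, Rational(-1826, 5)), Pow(Add(Rational(-10913, 2728), -17917), -1)) = Mul(Rational(-251816, 5), Pow(Rational(-48888489, 2728), -1)) = Mul(Rational(-251816, 5), Rational(-2728, 48888489)) = Rational(686954048, 244442445)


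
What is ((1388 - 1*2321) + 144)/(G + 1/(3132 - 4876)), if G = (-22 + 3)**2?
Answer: -458672/209861 ≈ -2.1856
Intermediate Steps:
G = 361 (G = (-19)**2 = 361)
((1388 - 1*2321) + 144)/(G + 1/(3132 - 4876)) = ((1388 - 1*2321) + 144)/(361 + 1/(3132 - 4876)) = ((1388 - 2321) + 144)/(361 + 1/(-1744)) = (-933 + 144)/(361 - 1/1744) = -789/629583/1744 = -789*1744/629583 = -458672/209861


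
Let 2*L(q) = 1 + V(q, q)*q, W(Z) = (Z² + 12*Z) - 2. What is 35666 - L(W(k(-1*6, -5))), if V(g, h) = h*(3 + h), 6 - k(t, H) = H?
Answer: -15930923/2 ≈ -7.9655e+6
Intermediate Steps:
k(t, H) = 6 - H
W(Z) = -2 + Z² + 12*Z
L(q) = ½ + q²*(3 + q)/2 (L(q) = (1 + (q*(3 + q))*q)/2 = (1 + q²*(3 + q))/2 = ½ + q²*(3 + q)/2)
35666 - L(W(k(-1*6, -5))) = 35666 - (½ + (-2 + (6 - 1*(-5))² + 12*(6 - 1*(-5)))²*(3 + (-2 + (6 - 1*(-5))² + 12*(6 - 1*(-5))))/2) = 35666 - (½ + (-2 + (6 + 5)² + 12*(6 + 5))²*(3 + (-2 + (6 + 5)² + 12*(6 + 5)))/2) = 35666 - (½ + (-2 + 11² + 12*11)²*(3 + (-2 + 11² + 12*11))/2) = 35666 - (½ + (-2 + 121 + 132)²*(3 + (-2 + 121 + 132))/2) = 35666 - (½ + (½)*251²*(3 + 251)) = 35666 - (½ + (½)*63001*254) = 35666 - (½ + 8001127) = 35666 - 1*16002255/2 = 35666 - 16002255/2 = -15930923/2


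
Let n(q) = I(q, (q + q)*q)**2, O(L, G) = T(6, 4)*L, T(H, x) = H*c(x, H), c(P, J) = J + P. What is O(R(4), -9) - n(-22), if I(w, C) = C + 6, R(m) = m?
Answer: -948436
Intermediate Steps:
T(H, x) = H*(H + x)
I(w, C) = 6 + C
O(L, G) = 60*L (O(L, G) = (6*(6 + 4))*L = (6*10)*L = 60*L)
n(q) = (6 + 2*q**2)**2 (n(q) = (6 + (q + q)*q)**2 = (6 + (2*q)*q)**2 = (6 + 2*q**2)**2)
O(R(4), -9) - n(-22) = 60*4 - 4*(3 + (-22)**2)**2 = 240 - 4*(3 + 484)**2 = 240 - 4*487**2 = 240 - 4*237169 = 240 - 1*948676 = 240 - 948676 = -948436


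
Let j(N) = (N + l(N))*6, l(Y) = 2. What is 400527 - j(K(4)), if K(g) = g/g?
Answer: 400509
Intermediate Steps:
K(g) = 1
j(N) = 12 + 6*N (j(N) = (N + 2)*6 = (2 + N)*6 = 12 + 6*N)
400527 - j(K(4)) = 400527 - (12 + 6*1) = 400527 - (12 + 6) = 400527 - 1*18 = 400527 - 18 = 400509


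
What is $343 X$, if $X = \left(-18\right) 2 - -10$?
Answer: $-8918$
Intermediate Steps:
$X = -26$ ($X = -36 + 10 = -26$)
$343 X = 343 \left(-26\right) = -8918$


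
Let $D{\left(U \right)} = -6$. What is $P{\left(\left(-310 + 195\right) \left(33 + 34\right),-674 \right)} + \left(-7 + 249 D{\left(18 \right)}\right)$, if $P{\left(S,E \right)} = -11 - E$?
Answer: $-838$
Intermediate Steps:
$P{\left(\left(-310 + 195\right) \left(33 + 34\right),-674 \right)} + \left(-7 + 249 D{\left(18 \right)}\right) = \left(-11 - -674\right) + \left(-7 + 249 \left(-6\right)\right) = \left(-11 + 674\right) - 1501 = 663 - 1501 = -838$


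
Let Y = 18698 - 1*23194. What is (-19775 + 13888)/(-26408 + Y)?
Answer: 5887/30904 ≈ 0.19049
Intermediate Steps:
Y = -4496 (Y = 18698 - 23194 = -4496)
(-19775 + 13888)/(-26408 + Y) = (-19775 + 13888)/(-26408 - 4496) = -5887/(-30904) = -5887*(-1/30904) = 5887/30904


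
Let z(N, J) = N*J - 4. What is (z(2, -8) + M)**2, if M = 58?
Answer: 1444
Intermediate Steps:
z(N, J) = -4 + J*N (z(N, J) = J*N - 4 = -4 + J*N)
(z(2, -8) + M)**2 = ((-4 - 8*2) + 58)**2 = ((-4 - 16) + 58)**2 = (-20 + 58)**2 = 38**2 = 1444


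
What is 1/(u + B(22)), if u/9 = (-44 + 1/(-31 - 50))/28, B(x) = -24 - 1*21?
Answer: -252/14905 ≈ -0.016907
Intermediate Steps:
B(x) = -45 (B(x) = -24 - 21 = -45)
u = -3565/252 (u = 9*((-44 + 1/(-31 - 50))/28) = 9*((-44 + 1/(-81))/28) = 9*((-44 - 1/81)/28) = 9*((1/28)*(-3565/81)) = 9*(-3565/2268) = -3565/252 ≈ -14.147)
1/(u + B(22)) = 1/(-3565/252 - 45) = 1/(-14905/252) = -252/14905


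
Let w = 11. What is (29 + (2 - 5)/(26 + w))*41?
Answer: 43870/37 ≈ 1185.7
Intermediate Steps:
(29 + (2 - 5)/(26 + w))*41 = (29 + (2 - 5)/(26 + 11))*41 = (29 - 3/37)*41 = (1070/37)*41 = 43870/37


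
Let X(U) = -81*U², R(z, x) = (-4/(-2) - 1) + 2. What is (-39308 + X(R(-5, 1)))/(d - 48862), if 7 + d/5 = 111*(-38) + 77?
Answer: 40037/69602 ≈ 0.57523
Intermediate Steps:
d = -20740 (d = -35 + 5*(111*(-38) + 77) = -35 + 5*(-4218 + 77) = -35 + 5*(-4141) = -35 - 20705 = -20740)
R(z, x) = 3 (R(z, x) = (-4*(-½) - 1) + 2 = (2 - 1) + 2 = 1 + 2 = 3)
(-39308 + X(R(-5, 1)))/(d - 48862) = (-39308 - 81*3²)/(-20740 - 48862) = (-39308 - 81*9)/(-69602) = (-39308 - 729)*(-1/69602) = -40037*(-1/69602) = 40037/69602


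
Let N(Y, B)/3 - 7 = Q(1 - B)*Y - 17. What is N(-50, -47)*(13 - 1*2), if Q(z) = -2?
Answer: 2970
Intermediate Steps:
N(Y, B) = -30 - 6*Y (N(Y, B) = 21 + 3*(-2*Y - 17) = 21 + 3*(-17 - 2*Y) = 21 + (-51 - 6*Y) = -30 - 6*Y)
N(-50, -47)*(13 - 1*2) = (-30 - 6*(-50))*(13 - 1*2) = (-30 + 300)*(13 - 2) = 270*11 = 2970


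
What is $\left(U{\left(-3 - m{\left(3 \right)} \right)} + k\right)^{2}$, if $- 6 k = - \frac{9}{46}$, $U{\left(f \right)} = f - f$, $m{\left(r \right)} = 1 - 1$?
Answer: $\frac{9}{8464} \approx 0.0010633$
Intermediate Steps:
$m{\left(r \right)} = 0$ ($m{\left(r \right)} = 1 - 1 = 0$)
$U{\left(f \right)} = 0$
$k = \frac{3}{92}$ ($k = - \frac{\left(-9\right) \frac{1}{46}}{6} = \left(- \frac{1}{6}\right) \left(- \frac{9}{46}\right) = \frac{3}{92} \approx 0.032609$)
$\left(U{\left(-3 - m{\left(3 \right)} \right)} + k\right)^{2} = \left(0 + \frac{3}{92}\right)^{2} = \left(\frac{3}{92}\right)^{2} = \frac{9}{8464}$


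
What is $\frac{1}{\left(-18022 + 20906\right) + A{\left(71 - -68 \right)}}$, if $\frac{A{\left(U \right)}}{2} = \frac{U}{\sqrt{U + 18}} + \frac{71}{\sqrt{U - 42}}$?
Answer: $\frac{15229}{2 \left(21960218 + 11147 \sqrt{97} + 13483 \sqrt{157}\right)} \approx 0.00034239$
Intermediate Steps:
$A{\left(U \right)} = \frac{142}{\sqrt{-42 + U}} + \frac{2 U}{\sqrt{18 + U}}$ ($A{\left(U \right)} = 2 \left(\frac{U}{\sqrt{U + 18}} + \frac{71}{\sqrt{U - 42}}\right) = 2 \left(\frac{U}{\sqrt{18 + U}} + \frac{71}{\sqrt{-42 + U}}\right) = 2 \left(\frac{71}{\sqrt{-42 + U}} + \frac{U}{\sqrt{18 + U}}\right) = \frac{142}{\sqrt{-42 + U}} + \frac{2 U}{\sqrt{18 + U}}$)
$\frac{1}{\left(-18022 + 20906\right) + A{\left(71 - -68 \right)}} = \frac{1}{\left(-18022 + 20906\right) + \left(\frac{142}{\sqrt{-42 + \left(71 - -68\right)}} + \frac{2 \left(71 - -68\right)}{\sqrt{18 + \left(71 - -68\right)}}\right)} = \frac{1}{2884 + \left(\frac{142}{\sqrt{-42 + \left(71 + 68\right)}} + \frac{2 \left(71 + 68\right)}{\sqrt{18 + \left(71 + 68\right)}}\right)} = \frac{1}{2884 + \left(\frac{142}{\sqrt{-42 + 139}} + 2 \cdot 139 \frac{1}{\sqrt{18 + 139}}\right)} = \frac{1}{2884 + \left(\frac{142}{\sqrt{97}} + 2 \cdot 139 \frac{1}{\sqrt{157}}\right)} = \frac{1}{2884 + \left(142 \frac{\sqrt{97}}{97} + 2 \cdot 139 \frac{\sqrt{157}}{157}\right)} = \frac{1}{2884 + \left(\frac{142 \sqrt{97}}{97} + \frac{278 \sqrt{157}}{157}\right)} = \frac{1}{2884 + \frac{142 \sqrt{97}}{97} + \frac{278 \sqrt{157}}{157}}$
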